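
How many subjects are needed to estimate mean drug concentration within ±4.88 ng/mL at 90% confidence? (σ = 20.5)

n = (z*σ/E)² = (1.645×20.5/4.88)² = 47.8 → n = 48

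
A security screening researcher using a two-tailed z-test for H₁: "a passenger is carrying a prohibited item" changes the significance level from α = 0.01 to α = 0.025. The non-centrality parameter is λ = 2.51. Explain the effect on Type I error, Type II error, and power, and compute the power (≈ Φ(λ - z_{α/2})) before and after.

Increasing α from 0.01 to 0.025:
• Type I error rate increases (α is the Type I rate by definition).
• Critical value moves from z_{α/2} = 2.576 to 2.241, so power = Φ(λ - z_{α/2}) goes from Φ(2.51 - 2.576) = 0.474 to Φ(2.51 - 2.241) = 0.606.
• Type II error rate β = 1 - power therefore decreases (0.526 → 0.394).
Appropriate when false negatives are costly — here, letting a prohibited item through — security breach.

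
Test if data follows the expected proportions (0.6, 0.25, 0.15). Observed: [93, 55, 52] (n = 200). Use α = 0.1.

Expected: [120.0, 50.0, 30.0]. χ² = 22.708. df = 2, critical = 4.605. Reject H₀.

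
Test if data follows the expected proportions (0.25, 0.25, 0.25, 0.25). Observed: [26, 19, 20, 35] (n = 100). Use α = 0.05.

Expected: [25.0, 25.0, 25.0, 25.0]. χ² = 6.48. df = 3, critical = 7.815. Fail to reject H₀.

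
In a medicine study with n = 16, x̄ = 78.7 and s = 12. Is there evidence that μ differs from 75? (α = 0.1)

t = (x̄ - μ₀)/(s/√n) = (78.7 - 75)/(12/√16) = 1.233. df = 15, critical t = ±1.753. Fail to reject H₀.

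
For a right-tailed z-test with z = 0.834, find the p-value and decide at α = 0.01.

p = P(Z > 0.834) = 1 - Φ(0.834) ≈ 0.2021. Since p ≥ 0.01, fail to reject H₀ (not significant) at α = 0.01.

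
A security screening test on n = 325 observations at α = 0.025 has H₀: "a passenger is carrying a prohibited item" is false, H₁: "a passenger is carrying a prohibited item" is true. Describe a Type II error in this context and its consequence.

Type II error: failing to reject H₀ when it is false — concluding that a passenger is carrying a prohibited item is not supported when in fact it is. Consequence: letting a prohibited item through — security breach.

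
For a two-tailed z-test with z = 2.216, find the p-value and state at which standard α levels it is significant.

p = 2·P(Z > |2.216|) = 2·(1 - Φ(2.216)) ≈ 0.0267. Significant at α = 0.1; Significant at α = 0.05.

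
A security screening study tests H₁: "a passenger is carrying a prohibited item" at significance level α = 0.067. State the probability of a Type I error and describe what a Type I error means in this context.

P(Type I error) = α = 0.067. A Type I error is rejecting H₀ when H₀ is actually true (false positive) — here, concluding that a passenger is carrying a prohibited item when in fact this is not the case. Consequence: detaining an innocent passenger — delay and inconvenience.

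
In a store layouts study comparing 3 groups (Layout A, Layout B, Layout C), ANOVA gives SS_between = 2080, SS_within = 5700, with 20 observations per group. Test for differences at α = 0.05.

df_between = 2, df_within = 57. F = MS_between/MS_within = 1040.0/100.0 = 10.4. F_crit ≈ 3.159. Reject H₀. At least one mean differs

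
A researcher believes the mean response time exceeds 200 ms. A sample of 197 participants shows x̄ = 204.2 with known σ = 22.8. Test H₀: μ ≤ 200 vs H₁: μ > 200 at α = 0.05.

z = 2.586. Critical value: 1.645. Reject H₀.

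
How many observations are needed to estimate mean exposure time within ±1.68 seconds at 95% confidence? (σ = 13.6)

n = (z*σ/E)² = (1.96×13.6/1.68)² = 251.8 → n = 252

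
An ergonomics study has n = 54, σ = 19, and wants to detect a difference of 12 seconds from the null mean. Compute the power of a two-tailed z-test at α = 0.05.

SE = σ/√n = 19/√54 = 2.586. Non-centrality λ = d/SE = 12/2.586 = 4.641. Power ≈ Φ(λ - z_{α/2}) = Φ(4.641 - 1.96) = Φ(2.681) = 0.996.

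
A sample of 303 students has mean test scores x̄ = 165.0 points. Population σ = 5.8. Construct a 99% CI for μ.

CI = x̄ ± z*(σ/√n) = 165.0 ± 2.576(5.8/√303) = 165.0 ± 0.86 = (164.14, 165.86)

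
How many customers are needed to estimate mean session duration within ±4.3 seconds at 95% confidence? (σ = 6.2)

n = (z*σ/E)² = (1.96×6.2/4.3)² = 8.0 → n = 8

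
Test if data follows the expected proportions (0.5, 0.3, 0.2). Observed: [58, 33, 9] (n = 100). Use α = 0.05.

Expected: [50.0, 30.0, 20.0]. χ² = 7.63. df = 2, critical = 5.991. Reject H₀.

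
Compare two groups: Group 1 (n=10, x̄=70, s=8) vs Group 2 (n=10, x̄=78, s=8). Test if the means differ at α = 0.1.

Pooled sp = 8.0. t = -2.236, df = 18. Critical t = ±1.734. Reject H₀.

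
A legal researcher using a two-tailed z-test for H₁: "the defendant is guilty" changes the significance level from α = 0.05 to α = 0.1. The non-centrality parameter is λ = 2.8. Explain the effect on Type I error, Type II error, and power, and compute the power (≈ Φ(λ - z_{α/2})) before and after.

Increasing α from 0.05 to 0.1:
• Type I error rate increases (α is the Type I rate by definition).
• Critical value moves from z_{α/2} = 1.96 to 1.645, so power = Φ(λ - z_{α/2}) goes from Φ(2.8 - 1.96) = 0.8 to Φ(2.8 - 1.645) = 0.876.
• Type II error rate β = 1 - power therefore decreases (0.2 → 0.124).
Appropriate when false negatives are costly — here, acquitting a guilty person.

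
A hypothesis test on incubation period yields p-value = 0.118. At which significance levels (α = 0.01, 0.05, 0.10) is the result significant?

p = 0.118. Not significant at any of the given levels.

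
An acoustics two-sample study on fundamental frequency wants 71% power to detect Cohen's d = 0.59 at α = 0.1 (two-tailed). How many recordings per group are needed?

z_{α/2} = 1.645, z_β = Φ⁻¹(0.71) = 0.553. For medium effect (d = 0.59): n per group = 2(z_{α/2} + z_β)²/d² = 2(1.645 + 0.553)²/0.59² = 27.8 → 28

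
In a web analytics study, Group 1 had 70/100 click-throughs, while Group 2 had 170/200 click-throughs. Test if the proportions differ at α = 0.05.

p̂₁ = 0.7, p̂₂ = 0.85, pooled p̂ = 0.8. z = -3.062. Critical: ±1.96. Reject H₀.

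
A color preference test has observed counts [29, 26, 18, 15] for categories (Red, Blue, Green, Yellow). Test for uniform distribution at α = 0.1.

Expected = 22 each. χ² = Σ(O-E)²/E = 5.909. df = 3, critical value = 6.251. Fail to reject H₀.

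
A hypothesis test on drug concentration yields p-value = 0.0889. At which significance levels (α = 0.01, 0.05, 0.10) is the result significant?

p = 0.0889. Significant at: α = 0.1.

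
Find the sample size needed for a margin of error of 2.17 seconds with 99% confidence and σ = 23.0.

n = (z*σ/E)² = (2.576×23.0/2.17)² = 745.5 → n = 746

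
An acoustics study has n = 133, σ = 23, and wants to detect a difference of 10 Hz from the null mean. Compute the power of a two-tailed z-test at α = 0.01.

SE = σ/√n = 23/√133 = 1.994. Non-centrality λ = d/SE = 10/1.994 = 5.014. Power ≈ Φ(λ - z_{α/2}) = Φ(5.014 - 2.576) = Φ(2.438) = 0.993.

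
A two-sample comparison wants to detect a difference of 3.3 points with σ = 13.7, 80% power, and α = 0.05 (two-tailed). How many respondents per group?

n per group = 2(z_α/2 + z_β)²σ²/d² = 2×(1.96 + 0.84)²×13.7²/3.3² = 270.2 → n = 271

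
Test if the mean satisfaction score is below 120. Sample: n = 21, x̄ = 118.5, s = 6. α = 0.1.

t = (118.5 - 120)/(6/√21) = -1.146, df = 20. Critical t = -1.325. Fail to reject H₀.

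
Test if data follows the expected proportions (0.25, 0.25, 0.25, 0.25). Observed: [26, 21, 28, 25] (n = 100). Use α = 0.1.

Expected: [25.0, 25.0, 25.0, 25.0]. χ² = 1.04. df = 3, critical = 6.251. Fail to reject H₀.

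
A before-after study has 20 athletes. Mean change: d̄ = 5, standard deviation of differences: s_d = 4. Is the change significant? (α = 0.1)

t = d̄/(s_d/√n) = 5/(4/√20) = 5.59. df = 19, critical t = ±1.729. Reject H₀.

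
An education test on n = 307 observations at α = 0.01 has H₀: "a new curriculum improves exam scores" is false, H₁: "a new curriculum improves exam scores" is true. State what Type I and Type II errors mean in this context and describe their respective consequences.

Type I (false positive): concluding that a new curriculum improves exam scores when it is not — adopting a curriculum that gives no real benefit — disruption for nothing. Type II (false negative): failing to conclude that a new curriculum improves exam scores when it is — keeping the old curriculum when the new one would have helped students. Which is costlier depends on domain priorities and is a judgement call rather than a statistical fact.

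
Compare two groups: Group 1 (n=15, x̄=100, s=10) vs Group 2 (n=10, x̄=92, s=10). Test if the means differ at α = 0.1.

Pooled sp = 10.0. t = 1.96, df = 23. Critical t = ±1.714. Reject H₀.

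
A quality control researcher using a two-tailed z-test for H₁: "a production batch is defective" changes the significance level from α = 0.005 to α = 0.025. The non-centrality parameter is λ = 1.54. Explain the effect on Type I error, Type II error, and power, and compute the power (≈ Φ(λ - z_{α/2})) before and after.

Increasing α from 0.005 to 0.025:
• Type I error rate increases (α is the Type I rate by definition).
• Critical value moves from z_{α/2} = 2.807 to 2.241, so power = Φ(λ - z_{α/2}) goes from Φ(1.54 - 2.807) = 0.103 to Φ(1.54 - 2.241) = 0.242.
• Type II error rate β = 1 - power therefore decreases (0.897 → 0.758).
Appropriate when false negatives are costly — here, shipping a defective batch — faulty products reach customers.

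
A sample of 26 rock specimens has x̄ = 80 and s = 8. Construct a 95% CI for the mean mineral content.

CI = x̄ ± t*(s/√n) = 80 ± 2.06(8/√26) = (76.77, 83.23)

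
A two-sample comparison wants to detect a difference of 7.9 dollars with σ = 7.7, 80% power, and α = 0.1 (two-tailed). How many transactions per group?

n per group = 2(z_α/2 + z_β)²σ²/d² = 2×(1.645 + 0.84)²×7.7²/7.9² = 11.7 → n = 12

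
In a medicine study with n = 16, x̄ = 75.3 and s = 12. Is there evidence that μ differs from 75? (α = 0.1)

t = (x̄ - μ₀)/(s/√n) = (75.3 - 75)/(12/√16) = 0.1. df = 15, critical t = ±1.753. Fail to reject H₀.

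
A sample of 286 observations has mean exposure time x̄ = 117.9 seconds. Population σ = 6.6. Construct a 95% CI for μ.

CI = x̄ ± z*(σ/√n) = 117.9 ± 1.96(6.6/√286) = 117.9 ± 0.76 = (117.14, 118.66)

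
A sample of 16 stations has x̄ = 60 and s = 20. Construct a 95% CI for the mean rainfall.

CI = x̄ ± t*(s/√n) = 60 ± 2.131(20/√16) = (49.34, 70.66)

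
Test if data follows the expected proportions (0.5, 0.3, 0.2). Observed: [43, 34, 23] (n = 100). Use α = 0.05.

Expected: [50.0, 30.0, 20.0]. χ² = 1.963. df = 2, critical = 5.991. Fail to reject H₀.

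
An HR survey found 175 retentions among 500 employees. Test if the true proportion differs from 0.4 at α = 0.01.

p̂ = 0.35, p₀ = 0.4. z = (p̂ - p₀)/√(p₀(1-p₀)/n) = -2.282. Critical: ±2.576. Fail to reject H₀.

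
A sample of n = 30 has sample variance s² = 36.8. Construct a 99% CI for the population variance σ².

df = 29. χ²_{0.005} = 52.336, χ²_{0.995} = 13.121. CI for σ² = ((n-1)s²/χ²_{α/2}, (n-1)s²/χ²_{1-α/2}) = (29·36.8/52.336, 29·36.8/13.121) = (20.39, 81.34)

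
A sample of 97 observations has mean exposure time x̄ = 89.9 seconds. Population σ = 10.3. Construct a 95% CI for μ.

CI = x̄ ± z*(σ/√n) = 89.9 ± 1.96(10.3/√97) = 89.9 ± 2.05 = (87.85, 91.95)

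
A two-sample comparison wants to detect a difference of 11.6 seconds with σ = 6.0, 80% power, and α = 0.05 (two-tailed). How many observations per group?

n per group = 2(z_α/2 + z_β)²σ²/d² = 2×(1.96 + 0.84)²×6.0²/11.6² = 4.2 → n = 5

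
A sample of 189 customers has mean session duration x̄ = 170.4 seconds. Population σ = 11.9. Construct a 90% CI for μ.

CI = x̄ ± z*(σ/√n) = 170.4 ± 1.645(11.9/√189) = 170.4 ± 1.42 = (168.98, 171.82)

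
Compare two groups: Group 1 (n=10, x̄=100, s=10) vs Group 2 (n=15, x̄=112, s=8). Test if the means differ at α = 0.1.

Pooled sp = 8.84. t = -3.326, df = 23. Critical t = ±1.714. Reject H₀.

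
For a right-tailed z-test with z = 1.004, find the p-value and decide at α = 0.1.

p = P(Z > 1.004) = 1 - Φ(1.004) ≈ 0.1577. Since p ≥ 0.1, fail to reject H₀ (not significant) at α = 0.1.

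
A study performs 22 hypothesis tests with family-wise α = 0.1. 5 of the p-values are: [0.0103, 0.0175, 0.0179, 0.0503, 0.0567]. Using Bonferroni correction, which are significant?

Bonferroni α = 0.1/22 = 0.00455. None of the given p-values are significant.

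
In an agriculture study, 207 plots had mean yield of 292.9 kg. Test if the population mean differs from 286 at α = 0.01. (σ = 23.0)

z = (x̄ - μ₀)/(σ/√n) = (292.9 - 286)/(23.0/√207) = 4.316. Critical value: ±2.576. Since |4.316| > 2.576, Reject H₀.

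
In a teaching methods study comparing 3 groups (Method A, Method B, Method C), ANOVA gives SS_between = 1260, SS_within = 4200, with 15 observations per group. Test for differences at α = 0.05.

df_between = 2, df_within = 42. F = MS_between/MS_within = 630.0/100.0 = 6.3. F_crit ≈ 3.22. Reject H₀. At least one mean differs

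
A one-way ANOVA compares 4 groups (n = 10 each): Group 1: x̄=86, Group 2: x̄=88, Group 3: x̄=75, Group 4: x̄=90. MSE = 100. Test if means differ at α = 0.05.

Grand mean = 84.75. SS_between = 1347.5, MS_between = 449.17. F = 4.492, F_crit ≈ 2.866. Reject H₀.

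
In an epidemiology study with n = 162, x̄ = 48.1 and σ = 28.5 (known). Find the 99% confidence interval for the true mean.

CI = x̄ ± z*(σ/√n) = 48.1 ± 2.576(28.5/√162) = 48.1 ± 5.77 = (42.33, 53.87)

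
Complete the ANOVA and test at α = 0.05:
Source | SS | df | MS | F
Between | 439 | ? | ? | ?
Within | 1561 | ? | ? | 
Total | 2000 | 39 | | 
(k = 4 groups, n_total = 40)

df_between = 3, df_within = 36. MS_between = 146.33, MS_within = 43.36. F = 3.375, F_crit ≈ 2.866. Reject H₀.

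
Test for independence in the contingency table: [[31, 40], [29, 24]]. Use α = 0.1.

χ² = 1.485. df = 1, critical = 2.706. Fail to reject H₀. No evidence of dependence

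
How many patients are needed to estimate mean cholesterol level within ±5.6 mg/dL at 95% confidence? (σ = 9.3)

n = (z*σ/E)² = (1.96×9.3/5.6)² = 10.6 → n = 11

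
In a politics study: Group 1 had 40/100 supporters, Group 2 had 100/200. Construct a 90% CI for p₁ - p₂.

p̂₁ = 0.4, p̂₂ = 0.5. Difference = -0.1. CI = (-0.199, -0.001)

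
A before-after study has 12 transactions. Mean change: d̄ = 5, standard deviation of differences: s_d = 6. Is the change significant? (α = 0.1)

t = d̄/(s_d/√n) = 5/(6/√12) = 2.887. df = 11, critical t = ±1.796. Reject H₀.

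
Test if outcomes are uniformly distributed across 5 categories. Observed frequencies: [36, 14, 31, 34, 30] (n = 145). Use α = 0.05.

Expected = 29 each. χ² = Σ(O-E)²/E = 10.483. df = 4, critical value = 9.488. Reject H₀.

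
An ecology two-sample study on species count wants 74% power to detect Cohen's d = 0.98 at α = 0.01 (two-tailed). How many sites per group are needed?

z_{α/2} = 2.576, z_β = Φ⁻¹(0.74) = 0.643. For large effect (d = 0.98): n per group = 2(z_{α/2} + z_β)²/d² = 2(2.576 + 0.643)²/0.98² = 21.6 → 22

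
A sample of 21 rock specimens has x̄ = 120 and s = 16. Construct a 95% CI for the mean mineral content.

CI = x̄ ± t*(s/√n) = 120 ± 2.086(16/√21) = (112.72, 127.28)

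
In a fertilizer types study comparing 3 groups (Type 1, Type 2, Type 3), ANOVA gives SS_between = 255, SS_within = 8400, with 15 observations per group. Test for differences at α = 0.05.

df_between = 2, df_within = 42. F = MS_between/MS_within = 127.5/200.0 = 0.637. F_crit ≈ 3.22. Fail to reject H₀.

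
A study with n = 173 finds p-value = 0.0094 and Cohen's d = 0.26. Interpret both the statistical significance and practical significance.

Statistically significant (p = 0.0094 < 0.05). Cohen's d = 0.26 indicates a small effect size. Both statistical and practical significance should be considered.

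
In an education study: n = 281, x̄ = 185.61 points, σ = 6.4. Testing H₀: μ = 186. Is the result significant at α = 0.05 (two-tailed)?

z = (185.61 - 186)/(6.4/√281) = -1.021. Since |z| ≤ 1.96, not significant at α = 0.05.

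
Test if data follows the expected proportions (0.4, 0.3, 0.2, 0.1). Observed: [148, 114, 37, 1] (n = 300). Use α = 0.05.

Expected: [120.0, 90.0, 60.0, 30.0]. χ² = 49.783. df = 3, critical = 7.815. Reject H₀.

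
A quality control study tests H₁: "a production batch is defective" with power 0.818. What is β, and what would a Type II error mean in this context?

β = 1 - power = 1 - 0.818 = 0.182. A Type II error is failing to reject H₀ when H₀ is false (false negative) — here, failing to conclude that a production batch is defective when in fact it is true. Consequence: shipping a defective batch — faulty products reach customers.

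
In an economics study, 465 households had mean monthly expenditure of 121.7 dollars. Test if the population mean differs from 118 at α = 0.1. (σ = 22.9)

z = (x̄ - μ₀)/(σ/√n) = (121.7 - 118)/(22.9/√465) = 3.484. Critical value: ±1.645. Since |3.484| > 1.645, Reject H₀.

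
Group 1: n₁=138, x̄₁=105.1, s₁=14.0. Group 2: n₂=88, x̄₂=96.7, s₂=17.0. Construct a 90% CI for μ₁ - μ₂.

Difference = 8.4. SE = √(14.0²/138 + 17.0²/88) = 2.169. CI = (4.83, 11.97)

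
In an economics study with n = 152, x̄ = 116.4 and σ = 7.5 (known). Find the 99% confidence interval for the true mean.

CI = x̄ ± z*(σ/√n) = 116.4 ± 2.576(7.5/√152) = 116.4 ± 1.57 = (114.83, 117.97)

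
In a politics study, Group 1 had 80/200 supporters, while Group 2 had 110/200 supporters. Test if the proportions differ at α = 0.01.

p̂₁ = 0.4, p̂₂ = 0.55, pooled p̂ = 0.475. z = -3.004. Critical: ±2.576. Reject H₀.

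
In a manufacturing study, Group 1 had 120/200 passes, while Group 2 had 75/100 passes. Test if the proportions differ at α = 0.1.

p̂₁ = 0.6, p̂₂ = 0.75, pooled p̂ = 0.65. z = -2.568. Critical: ±1.645. Reject H₀.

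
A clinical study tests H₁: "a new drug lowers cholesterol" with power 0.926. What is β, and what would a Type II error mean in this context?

β = 1 - power = 1 - 0.926 = 0.074. A Type II error is failing to reject H₀ when H₀ is false (false negative) — here, failing to conclude that a new drug lowers cholesterol when in fact it is true. Consequence: shelving an effective drug — patients miss out on a treatment that would have helped.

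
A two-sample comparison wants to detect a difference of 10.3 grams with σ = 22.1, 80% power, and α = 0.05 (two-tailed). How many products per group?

n per group = 2(z_α/2 + z_β)²σ²/d² = 2×(1.96 + 0.84)²×22.1²/10.3² = 72.2 → n = 73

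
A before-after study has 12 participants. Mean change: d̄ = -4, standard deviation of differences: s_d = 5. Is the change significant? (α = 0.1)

t = d̄/(s_d/√n) = -4/(5/√12) = -2.771. df = 11, critical t = ±1.796. Reject H₀.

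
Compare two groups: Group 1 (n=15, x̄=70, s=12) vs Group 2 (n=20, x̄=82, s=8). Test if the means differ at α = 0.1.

Pooled sp = 9.9. t = -3.55, df = 33. Critical t = ±1.692. Reject H₀.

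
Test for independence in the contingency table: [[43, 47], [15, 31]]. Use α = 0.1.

χ² = 2.864. df = 1, critical = 2.706. Reject H₀. Variables are dependent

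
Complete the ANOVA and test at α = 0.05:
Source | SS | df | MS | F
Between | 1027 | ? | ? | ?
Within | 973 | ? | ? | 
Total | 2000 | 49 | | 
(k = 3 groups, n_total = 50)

df_between = 2, df_within = 47. MS_between = 513.5, MS_within = 20.7. F = 24.804, F_crit ≈ 3.195. Reject H₀.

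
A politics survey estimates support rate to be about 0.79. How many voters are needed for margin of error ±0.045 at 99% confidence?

n = z²p(1-p)/E² = 2.576²×0.79×0.21/0.045² = 543.6 → n = 544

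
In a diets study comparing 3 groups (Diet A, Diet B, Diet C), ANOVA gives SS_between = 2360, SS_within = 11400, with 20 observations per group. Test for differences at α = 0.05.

df_between = 2, df_within = 57. F = MS_between/MS_within = 1180.0/200.0 = 5.9. F_crit ≈ 3.159. Reject H₀. At least one mean differs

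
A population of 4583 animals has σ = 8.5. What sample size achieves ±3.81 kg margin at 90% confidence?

Without FPC: n₀ = (1.645×8.5/3.81)² = 13.469. With FPC: n = n₀N/(n₀+N-1) = 13.4 → n = 14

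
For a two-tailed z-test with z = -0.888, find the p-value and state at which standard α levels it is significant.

p = 2·P(Z > |-0.888|) = 2·(1 - Φ(0.888)) ≈ 0.3745. Not significant at any standard level.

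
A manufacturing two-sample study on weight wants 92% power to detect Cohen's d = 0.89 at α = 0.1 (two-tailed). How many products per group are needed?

z_{α/2} = 1.645, z_β = Φ⁻¹(0.92) = 1.405. For large effect (d = 0.89): n per group = 2(z_{α/2} + z_β)²/d² = 2(1.645 + 1.405)²/0.89² = 23.5 → 24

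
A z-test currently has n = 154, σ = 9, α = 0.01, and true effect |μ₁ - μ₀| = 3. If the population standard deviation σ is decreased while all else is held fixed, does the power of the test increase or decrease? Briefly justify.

Power increases: a smaller σ shrinks the standard error σ/√n, moving the sampling distribution under H₁ further from the critical value.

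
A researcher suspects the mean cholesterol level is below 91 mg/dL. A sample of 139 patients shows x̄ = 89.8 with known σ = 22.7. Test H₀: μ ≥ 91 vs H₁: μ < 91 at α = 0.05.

z = -0.623. Critical value: -1.645. Fail to reject H₀.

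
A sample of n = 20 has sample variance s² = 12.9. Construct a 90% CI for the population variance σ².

df = 19. χ²_{0.05} = 30.144, χ²_{0.95} = 10.117. CI for σ² = ((n-1)s²/χ²_{α/2}, (n-1)s²/χ²_{1-α/2}) = (19·12.9/30.144, 19·12.9/10.117) = (8.13, 24.23)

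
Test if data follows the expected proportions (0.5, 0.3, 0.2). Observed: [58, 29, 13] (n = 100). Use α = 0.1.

Expected: [50.0, 30.0, 20.0]. χ² = 3.763. df = 2, critical = 4.605. Fail to reject H₀.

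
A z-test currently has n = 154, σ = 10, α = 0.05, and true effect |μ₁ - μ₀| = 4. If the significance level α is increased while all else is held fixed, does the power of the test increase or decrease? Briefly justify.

Power increases: a larger α lowers the critical value, so more of the H₁ sampling distribution falls in the rejection region.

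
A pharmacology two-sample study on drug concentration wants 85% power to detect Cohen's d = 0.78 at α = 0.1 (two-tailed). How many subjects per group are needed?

z_{α/2} = 1.645, z_β = Φ⁻¹(0.85) = 1.036. For medium effect (d = 0.78): n per group = 2(z_{α/2} + z_β)²/d² = 2(1.645 + 1.036)²/0.78² = 23.6 → 24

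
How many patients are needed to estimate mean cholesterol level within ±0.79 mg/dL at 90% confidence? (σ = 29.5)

n = (z*σ/E)² = (1.645×29.5/0.79)² = 3773.3 → n = 3774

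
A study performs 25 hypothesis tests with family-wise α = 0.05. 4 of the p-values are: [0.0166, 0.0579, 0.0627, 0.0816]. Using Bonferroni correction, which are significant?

Bonferroni α = 0.05/25 = 0.002. None of the given p-values are significant.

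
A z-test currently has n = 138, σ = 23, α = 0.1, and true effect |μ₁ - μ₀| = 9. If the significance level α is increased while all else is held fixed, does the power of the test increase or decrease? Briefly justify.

Power increases: a larger α lowers the critical value, so more of the H₁ sampling distribution falls in the rejection region.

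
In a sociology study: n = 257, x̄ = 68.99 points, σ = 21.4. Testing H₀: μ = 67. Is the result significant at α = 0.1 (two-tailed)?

z = (68.99 - 67)/(21.4/√257) = 1.491. Since |z| ≤ 1.645, not significant at α = 0.1.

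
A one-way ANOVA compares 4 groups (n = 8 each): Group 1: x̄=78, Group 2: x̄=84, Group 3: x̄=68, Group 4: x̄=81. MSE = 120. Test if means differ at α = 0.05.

Grand mean = 77.75. SS_between = 1158.0, MS_between = 386.0. F = 3.217, F_crit ≈ 2.947. Reject H₀.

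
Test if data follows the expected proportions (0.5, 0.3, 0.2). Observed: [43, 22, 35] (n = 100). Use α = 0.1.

Expected: [50.0, 30.0, 20.0]. χ² = 14.363. df = 2, critical = 4.605. Reject H₀.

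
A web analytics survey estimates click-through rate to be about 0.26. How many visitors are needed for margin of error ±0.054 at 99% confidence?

n = z²p(1-p)/E² = 2.576²×0.26×0.74/0.054² = 437.8 → n = 438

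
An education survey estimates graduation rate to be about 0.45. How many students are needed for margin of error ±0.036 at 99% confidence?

n = z²p(1-p)/E² = 2.576²×0.45×0.55/0.036² = 1267.2 → n = 1268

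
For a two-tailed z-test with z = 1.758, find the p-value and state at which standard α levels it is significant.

p = 2·P(Z > |1.758|) = 2·(1 - Φ(1.758)) ≈ 0.0787. Significant at α = 0.1.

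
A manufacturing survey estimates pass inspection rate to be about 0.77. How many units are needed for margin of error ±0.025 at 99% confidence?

n = z²p(1-p)/E² = 2.576²×0.77×0.23/0.025² = 1880.3 → n = 1881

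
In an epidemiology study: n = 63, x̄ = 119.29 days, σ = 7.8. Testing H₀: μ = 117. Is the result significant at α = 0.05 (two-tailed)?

z = (119.29 - 117)/(7.8/√63) = 2.33. Since |z| > 1.96, significant at α = 0.05.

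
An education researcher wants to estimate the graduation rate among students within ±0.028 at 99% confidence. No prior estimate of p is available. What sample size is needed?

Conservative approach: use p = 0.5 (maximizes p(1-p) = 0.25). n = z²(0.25)/E² = 2.576²×0.25/0.028² = 2116.0 → n = 2116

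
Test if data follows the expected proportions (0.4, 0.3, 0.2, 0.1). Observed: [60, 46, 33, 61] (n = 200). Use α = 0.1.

Expected: [80.0, 60.0, 40.0, 20.0]. χ² = 93.542. df = 3, critical = 6.251. Reject H₀.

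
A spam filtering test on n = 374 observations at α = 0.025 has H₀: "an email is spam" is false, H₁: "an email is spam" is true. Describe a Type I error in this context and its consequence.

Type I error: rejecting H₀ when it is true — concluding that an email is spam when in fact it is not. Consequence: a legitimate email is sent to the spam folder and the user misses it.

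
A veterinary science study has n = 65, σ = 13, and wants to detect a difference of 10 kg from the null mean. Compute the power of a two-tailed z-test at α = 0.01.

SE = σ/√n = 13/√65 = 1.612. Non-centrality λ = d/SE = 10/1.612 = 6.202. Power ≈ Φ(λ - z_{α/2}) = Φ(6.202 - 2.576) = Φ(3.626) = 1.0.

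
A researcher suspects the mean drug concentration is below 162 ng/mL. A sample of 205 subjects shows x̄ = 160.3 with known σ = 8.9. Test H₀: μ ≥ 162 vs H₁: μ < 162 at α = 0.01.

z = -2.735. Critical value: -2.33. Reject H₀.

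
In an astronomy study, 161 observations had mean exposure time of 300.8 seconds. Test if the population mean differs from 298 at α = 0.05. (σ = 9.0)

z = (x̄ - μ₀)/(σ/√n) = (300.8 - 298)/(9.0/√161) = 3.948. Critical value: ±1.96. Since |3.948| > 1.96, Reject H₀.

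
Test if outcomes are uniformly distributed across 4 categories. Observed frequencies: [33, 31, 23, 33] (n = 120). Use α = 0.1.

Expected = 30 each. χ² = Σ(O-E)²/E = 2.267. df = 3, critical value = 6.251. Fail to reject H₀.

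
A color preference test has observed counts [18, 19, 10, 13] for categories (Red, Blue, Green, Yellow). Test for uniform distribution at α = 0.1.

Expected = 15 each. χ² = Σ(O-E)²/E = 3.6. df = 3, critical value = 6.251. Fail to reject H₀.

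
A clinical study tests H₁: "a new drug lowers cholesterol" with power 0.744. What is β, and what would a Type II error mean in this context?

β = 1 - power = 1 - 0.744 = 0.256. A Type II error is failing to reject H₀ when H₀ is false (false negative) — here, failing to conclude that a new drug lowers cholesterol when in fact it is true. Consequence: shelving an effective drug — patients miss out on a treatment that would have helped.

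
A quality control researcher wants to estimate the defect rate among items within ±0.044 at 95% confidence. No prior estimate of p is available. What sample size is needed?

Conservative approach: use p = 0.5 (maximizes p(1-p) = 0.25). n = z²(0.25)/E² = 1.96²×0.25/0.044² = 496.1 → n = 497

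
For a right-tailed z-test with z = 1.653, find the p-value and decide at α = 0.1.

p = P(Z > 1.653) = 1 - Φ(1.653) ≈ 0.0492. Since p < 0.1, reject H₀ (significant) at α = 0.1.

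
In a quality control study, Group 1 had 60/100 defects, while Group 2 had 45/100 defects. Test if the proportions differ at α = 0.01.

p̂₁ = 0.6, p̂₂ = 0.45, pooled p̂ = 0.525. z = 2.124. Critical: ±2.576. Fail to reject H₀.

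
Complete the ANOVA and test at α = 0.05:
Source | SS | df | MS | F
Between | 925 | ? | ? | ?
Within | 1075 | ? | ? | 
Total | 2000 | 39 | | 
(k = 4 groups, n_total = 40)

df_between = 3, df_within = 36. MS_between = 308.33, MS_within = 29.86. F = 10.326, F_crit ≈ 2.866. Reject H₀.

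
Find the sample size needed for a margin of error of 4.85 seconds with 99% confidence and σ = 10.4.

n = (z*σ/E)² = (2.576×10.4/4.85)² = 30.5 → n = 31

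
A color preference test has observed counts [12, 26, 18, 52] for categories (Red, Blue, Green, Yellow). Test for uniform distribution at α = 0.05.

Expected = 27 each. χ² = Σ(O-E)²/E = 34.519. df = 3, critical value = 7.815. Reject H₀.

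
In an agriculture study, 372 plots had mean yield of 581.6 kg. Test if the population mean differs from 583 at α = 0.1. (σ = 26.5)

z = (x̄ - μ₀)/(σ/√n) = (581.6 - 583)/(26.5/√372) = -1.019. Critical value: ±1.645. Since |-1.019| ≤ 1.645, Fail to reject H₀.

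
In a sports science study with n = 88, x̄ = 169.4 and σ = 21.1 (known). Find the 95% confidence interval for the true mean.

CI = x̄ ± z*(σ/√n) = 169.4 ± 1.96(21.1/√88) = 169.4 ± 4.41 = (164.99, 173.81)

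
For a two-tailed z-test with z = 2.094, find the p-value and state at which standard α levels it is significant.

p = 2·P(Z > |2.094|) = 2·(1 - Φ(2.094)) ≈ 0.0363. Significant at α = 0.1; Significant at α = 0.05.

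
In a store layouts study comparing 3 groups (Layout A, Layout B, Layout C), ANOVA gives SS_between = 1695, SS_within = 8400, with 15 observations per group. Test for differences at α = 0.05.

df_between = 2, df_within = 42. F = MS_between/MS_within = 847.5/200.0 = 4.237. F_crit ≈ 3.22. Reject H₀. At least one mean differs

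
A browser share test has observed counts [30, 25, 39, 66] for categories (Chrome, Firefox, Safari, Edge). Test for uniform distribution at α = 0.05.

Expected = 40 each. χ² = Σ(O-E)²/E = 25.05. df = 3, critical value = 7.815. Reject H₀.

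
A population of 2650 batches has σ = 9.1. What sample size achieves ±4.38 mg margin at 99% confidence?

Without FPC: n₀ = (2.576×9.1/4.38)² = 28.644. With FPC: n = n₀N/(n₀+N-1) = 28.3 → n = 29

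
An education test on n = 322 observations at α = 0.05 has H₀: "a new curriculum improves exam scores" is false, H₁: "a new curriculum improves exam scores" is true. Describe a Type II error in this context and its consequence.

Type II error: failing to reject H₀ when it is false — concluding that a new curriculum improves exam scores is not supported when in fact it is. Consequence: keeping the old curriculum when the new one would have helped students.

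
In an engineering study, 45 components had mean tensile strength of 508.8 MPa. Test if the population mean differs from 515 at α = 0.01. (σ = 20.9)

z = (x̄ - μ₀)/(σ/√n) = (508.8 - 515)/(20.9/√45) = -1.99. Critical value: ±2.576. Since |-1.99| ≤ 2.576, Fail to reject H₀.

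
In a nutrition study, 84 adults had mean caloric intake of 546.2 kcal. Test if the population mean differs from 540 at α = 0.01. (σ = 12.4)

z = (x̄ - μ₀)/(σ/√n) = (546.2 - 540)/(12.4/√84) = 4.583. Critical value: ±2.576. Since |4.583| > 2.576, Reject H₀.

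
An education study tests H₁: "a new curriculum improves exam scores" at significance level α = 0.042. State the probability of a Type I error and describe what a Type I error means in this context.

P(Type I error) = α = 0.042. A Type I error is rejecting H₀ when H₀ is actually true (false positive) — here, concluding that a new curriculum improves exam scores when in fact this is not the case. Consequence: adopting a curriculum that gives no real benefit — disruption for nothing.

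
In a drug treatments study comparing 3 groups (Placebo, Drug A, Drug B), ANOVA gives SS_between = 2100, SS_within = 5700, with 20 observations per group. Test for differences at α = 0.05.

df_between = 2, df_within = 57. F = MS_between/MS_within = 1050.0/100.0 = 10.5. F_crit ≈ 3.159. Reject H₀. At least one mean differs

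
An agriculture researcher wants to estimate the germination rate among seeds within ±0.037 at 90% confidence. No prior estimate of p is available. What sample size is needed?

Conservative approach: use p = 0.5 (maximizes p(1-p) = 0.25). n = z²(0.25)/E² = 1.645²×0.25/0.037² = 494.2 → n = 495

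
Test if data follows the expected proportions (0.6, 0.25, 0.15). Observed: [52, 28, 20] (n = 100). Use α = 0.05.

Expected: [60.0, 25.0, 15.0]. χ² = 3.093. df = 2, critical = 5.991. Fail to reject H₀.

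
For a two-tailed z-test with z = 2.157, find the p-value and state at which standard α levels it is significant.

p = 2·P(Z > |2.157|) = 2·(1 - Φ(2.157)) ≈ 0.031. Significant at α = 0.1; Significant at α = 0.05.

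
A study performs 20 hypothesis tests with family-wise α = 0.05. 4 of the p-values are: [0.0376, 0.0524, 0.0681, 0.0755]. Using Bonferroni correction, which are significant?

Bonferroni α = 0.05/20 = 0.0025. None of the given p-values are significant.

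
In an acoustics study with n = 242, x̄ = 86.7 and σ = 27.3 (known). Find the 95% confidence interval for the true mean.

CI = x̄ ± z*(σ/√n) = 86.7 ± 1.96(27.3/√242) = 86.7 ± 3.44 = (83.26, 90.14)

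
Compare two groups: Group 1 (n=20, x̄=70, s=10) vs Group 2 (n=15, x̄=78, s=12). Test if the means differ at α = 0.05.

Pooled sp = 10.89. t = -2.15, df = 33. Critical t = ±2.035. Reject H₀.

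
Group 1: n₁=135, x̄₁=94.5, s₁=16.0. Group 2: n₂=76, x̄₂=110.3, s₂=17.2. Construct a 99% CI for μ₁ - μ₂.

Difference = -15.8. SE = √(16.0²/135 + 17.2²/76) = 2.406. CI = (-22.0, -9.6)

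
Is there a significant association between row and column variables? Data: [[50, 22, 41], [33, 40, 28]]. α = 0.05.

χ² = 10.517. df = 2, critical = 5.991. Reject H₀. Variables are dependent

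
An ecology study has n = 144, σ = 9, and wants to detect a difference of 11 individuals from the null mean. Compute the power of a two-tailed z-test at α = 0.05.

SE = σ/√n = 9/√144 = 0.75. Non-centrality λ = d/SE = 11/0.75 = 14.667. Power ≈ Φ(λ - z_{α/2}) = Φ(14.667 - 1.96) = Φ(12.707) = 1.0.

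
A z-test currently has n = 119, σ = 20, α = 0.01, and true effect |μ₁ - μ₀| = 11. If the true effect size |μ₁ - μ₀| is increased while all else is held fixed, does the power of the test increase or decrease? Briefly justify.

Power increases: a larger true effect increases the non-centrality λ = |μ₁ - μ₀|/(σ/√n).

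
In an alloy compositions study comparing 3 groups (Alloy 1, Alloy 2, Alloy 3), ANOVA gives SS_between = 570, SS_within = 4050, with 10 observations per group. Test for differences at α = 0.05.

df_between = 2, df_within = 27. F = MS_between/MS_within = 285.0/150.0 = 1.9. F_crit ≈ 3.354. Fail to reject H₀.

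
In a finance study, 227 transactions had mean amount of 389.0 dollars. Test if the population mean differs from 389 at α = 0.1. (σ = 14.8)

z = (x̄ - μ₀)/(σ/√n) = (389.0 - 389)/(14.8/√227) = 0.0. Critical value: ±1.645. Since |0.0| ≤ 1.645, Fail to reject H₀.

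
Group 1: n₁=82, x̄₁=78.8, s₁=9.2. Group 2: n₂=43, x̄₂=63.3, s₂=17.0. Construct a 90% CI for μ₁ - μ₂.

Difference = 15.5. SE = √(9.2²/82 + 17.0²/43) = 2.784. CI = (10.92, 20.08)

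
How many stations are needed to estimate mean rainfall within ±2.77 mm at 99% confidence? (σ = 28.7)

n = (z*σ/E)² = (2.576×28.7/2.77)² = 712.4 → n = 713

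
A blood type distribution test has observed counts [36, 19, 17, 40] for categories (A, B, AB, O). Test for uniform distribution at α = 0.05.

Expected = 28 each. χ² = Σ(O-E)²/E = 14.643. df = 3, critical value = 7.815. Reject H₀.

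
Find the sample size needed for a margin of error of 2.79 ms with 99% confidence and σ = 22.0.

n = (z*σ/E)² = (2.576×22.0/2.79)² = 412.6 → n = 413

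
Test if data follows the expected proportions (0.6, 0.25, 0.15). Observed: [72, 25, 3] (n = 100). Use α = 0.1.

Expected: [60.0, 25.0, 15.0]. χ² = 12.0. df = 2, critical = 4.605. Reject H₀.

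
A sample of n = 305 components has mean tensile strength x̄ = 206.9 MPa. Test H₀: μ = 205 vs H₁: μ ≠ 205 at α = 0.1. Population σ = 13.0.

z = (x̄ - μ₀)/(σ/√n) = (206.9 - 205)/(13.0/√305) = 2.552. Critical value: ±1.645. Since |2.552| > 1.645, Reject H₀.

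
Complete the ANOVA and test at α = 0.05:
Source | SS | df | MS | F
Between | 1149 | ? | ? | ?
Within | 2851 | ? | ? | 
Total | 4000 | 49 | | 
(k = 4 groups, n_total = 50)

df_between = 3, df_within = 46. MS_between = 383.0, MS_within = 61.98. F = 6.18, F_crit ≈ 2.807. Reject H₀.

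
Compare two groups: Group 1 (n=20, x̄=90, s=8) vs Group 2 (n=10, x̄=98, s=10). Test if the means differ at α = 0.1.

Pooled sp = 8.69. t = -2.376, df = 28. Critical t = ±1.701. Reject H₀.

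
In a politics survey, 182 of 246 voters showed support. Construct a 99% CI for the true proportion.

p̂ = 0.74. CI = p̂ ± z*√(p̂(1-p̂)/n) = (0.668, 0.812)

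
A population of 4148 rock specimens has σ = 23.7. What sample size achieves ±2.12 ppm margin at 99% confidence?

Without FPC: n₀ = (2.576×23.7/2.12)² = 829.31. With FPC: n = n₀N/(n₀+N-1) = 691.3 → n = 692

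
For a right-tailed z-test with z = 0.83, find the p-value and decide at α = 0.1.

p = P(Z > 0.83) = 1 - Φ(0.83) ≈ 0.2033. Since p ≥ 0.1, fail to reject H₀ (not significant) at α = 0.1.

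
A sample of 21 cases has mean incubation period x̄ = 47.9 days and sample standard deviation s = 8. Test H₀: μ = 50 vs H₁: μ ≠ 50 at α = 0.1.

t = (x̄ - μ₀)/(s/√n) = (47.9 - 50)/(8/√21) = -1.203. df = 20, critical t = ±1.725. Fail to reject H₀.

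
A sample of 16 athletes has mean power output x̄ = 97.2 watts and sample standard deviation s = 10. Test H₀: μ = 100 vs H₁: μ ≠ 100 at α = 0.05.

t = (x̄ - μ₀)/(s/√n) = (97.2 - 100)/(10/√16) = -1.12. df = 15, critical t = ±2.131. Fail to reject H₀.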